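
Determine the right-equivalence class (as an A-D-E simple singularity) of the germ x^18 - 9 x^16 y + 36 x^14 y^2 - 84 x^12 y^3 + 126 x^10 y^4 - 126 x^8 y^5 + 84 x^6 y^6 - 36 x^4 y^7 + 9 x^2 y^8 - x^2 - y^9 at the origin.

A_{8}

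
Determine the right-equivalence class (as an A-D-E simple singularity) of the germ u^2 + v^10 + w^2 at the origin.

The Hessian of f at 0 is [[2, 0, 0], [0, 0, 0], [0, 0, 2]] with rank 2, so corank 1. A Groebner basis of the Jacobian ideal J(f) in C{u,v,w} is {v^9, u, w}; counting standard monomials gives mu = 9. Corank 1: A-series; mu = 9 gives A_9.

A_{9}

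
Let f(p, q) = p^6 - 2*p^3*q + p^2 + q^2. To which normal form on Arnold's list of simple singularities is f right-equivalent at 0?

The Hessian of f at 0 has rank 2. Corank 0: nondegenerate Morse point, so A_1.

A_{1}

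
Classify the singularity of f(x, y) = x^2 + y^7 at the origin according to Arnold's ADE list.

The Hessian of f at 0 has rank 1. Corank 1: A-series; mu = 6 gives A_6.

A_6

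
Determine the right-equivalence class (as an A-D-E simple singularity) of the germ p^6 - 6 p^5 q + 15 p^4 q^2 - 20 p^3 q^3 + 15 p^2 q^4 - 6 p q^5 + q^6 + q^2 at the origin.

A5

The Hessian of f at 0 is [[0, 0], [0, 2]] with rank 1, so corank 1. A Groebner basis of the Jacobian ideal J(f) in C{p,q} is {p^5, q}; counting standard monomials gives mu = 5. Corank 1: A-series; mu = 5 gives A_5.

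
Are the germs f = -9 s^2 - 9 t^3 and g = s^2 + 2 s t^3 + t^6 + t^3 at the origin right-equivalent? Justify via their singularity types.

Yes.

The Hessian of f at 0 is [[-18, 0], [0, 0]] with rank 1, so corank 1. A Groebner basis of the Jacobian ideal J(f) in C{s,t} is {t^2, s}; counting standard monomials gives mu = 2. Corank 1: A-series; mu = 2 gives A_2. The Hessian of g at 0 is [[2, 0], [0, 0]] with rank 1, so corank 1. A Groebner basis of the Jacobian ideal J(g) in C{s,t} is {t^2, s}; counting standard monomials gives mu = 2. Corank 1: A-series; mu = 2 gives A_2. Both have type A_2, hence right-equivalent.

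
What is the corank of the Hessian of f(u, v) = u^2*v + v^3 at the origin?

Hessian at 0 has rank 0.

2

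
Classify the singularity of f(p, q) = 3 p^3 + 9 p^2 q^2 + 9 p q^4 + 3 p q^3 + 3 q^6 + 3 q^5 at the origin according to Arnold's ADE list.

The Hessian of f at 0 has rank 0. Corank 2; j^3 = 3*p^3 is a perfect cube, so E-series; the 4-jet and mu = 7 give E_7.

E_7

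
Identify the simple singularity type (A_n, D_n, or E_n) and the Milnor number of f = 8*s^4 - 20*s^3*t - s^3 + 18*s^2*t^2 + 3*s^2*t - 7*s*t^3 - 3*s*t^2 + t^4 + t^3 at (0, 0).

Type E7, Milnor number mu = 7.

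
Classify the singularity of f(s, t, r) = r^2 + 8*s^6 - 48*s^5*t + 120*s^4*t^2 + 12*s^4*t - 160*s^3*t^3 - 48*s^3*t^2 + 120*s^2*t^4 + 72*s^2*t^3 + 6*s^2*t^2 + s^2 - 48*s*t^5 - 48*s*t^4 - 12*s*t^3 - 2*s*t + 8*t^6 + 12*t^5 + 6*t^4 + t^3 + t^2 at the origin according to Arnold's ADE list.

A_2

The Hessian of f at 0 is [[2, -2, 0], [-2, 2, 0], [0, 0, 2]] with rank 2, so corank 1. A Groebner basis of the Jacobian ideal J(f) in C{s,t,r} is {t^2, s - t, r}; counting standard monomials gives mu = 2. Corank 1: A-series; mu = 2 gives A_2.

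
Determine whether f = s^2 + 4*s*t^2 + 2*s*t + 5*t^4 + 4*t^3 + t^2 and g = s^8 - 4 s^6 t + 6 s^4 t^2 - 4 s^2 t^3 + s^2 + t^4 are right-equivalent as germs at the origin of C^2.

Yes.

The Hessian of f at 0 is [[2, 2], [2, 2]] with rank 1, so corank 1. A Groebner basis of the Jacobian ideal J(f) in C{s,t} is {s^2 + s/2 + t/2, s*t - s/2 - t/2, s/2 + t^2 + t/2}; counting standard monomials gives mu = 3. Corank 1: A-series; mu = 3 gives A_3. The Hessian of g at 0 is [[2, 0], [0, 0]] with rank 1, so corank 1. A Groebner basis of the Jacobian ideal J(g) in C{s,t} is {t^3, s}; counting standard monomials gives mu = 3. Corank 1: A-series; mu = 3 gives A_3. Both have type A_3, hence right-equivalent.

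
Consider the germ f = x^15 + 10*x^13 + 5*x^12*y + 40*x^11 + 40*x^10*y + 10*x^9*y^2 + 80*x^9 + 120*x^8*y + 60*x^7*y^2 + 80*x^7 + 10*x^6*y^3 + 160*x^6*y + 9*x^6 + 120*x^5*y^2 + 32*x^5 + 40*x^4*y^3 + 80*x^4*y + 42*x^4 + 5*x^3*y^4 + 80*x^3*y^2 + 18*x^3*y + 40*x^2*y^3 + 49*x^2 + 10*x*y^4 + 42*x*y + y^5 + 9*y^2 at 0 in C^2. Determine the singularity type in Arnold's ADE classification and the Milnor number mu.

Type A_4, Milnor number mu = 4.

The Hessian of f at 0 has rank 1. Corank 1: A-series; mu = 4 gives A_4.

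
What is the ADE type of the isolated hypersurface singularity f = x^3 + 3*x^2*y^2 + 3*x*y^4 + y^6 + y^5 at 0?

E_8

The Hessian of f at 0 has rank 0. Corank 2; j^3 = x^3 is a perfect cube, so E-series; the 5-jet and mu = 8 give E_8.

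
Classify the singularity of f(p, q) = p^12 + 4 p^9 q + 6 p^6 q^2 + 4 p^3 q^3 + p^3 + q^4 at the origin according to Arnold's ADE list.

E_{6}

The Hessian of f at 0 has rank 0. Corank 2; j^3 = p^3 is a perfect cube, so E-series; the 4-jet and mu = 6 give E_6.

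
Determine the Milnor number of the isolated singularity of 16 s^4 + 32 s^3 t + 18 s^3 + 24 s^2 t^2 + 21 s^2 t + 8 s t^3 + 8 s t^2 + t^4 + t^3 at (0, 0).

The Hessian of f at 0 has rank 0. Corank 2; j^3 = (2*s + t)*(3*s + t)^2 has shape L^2 M (L != M), so D-series; mu = 5 gives D_5.

5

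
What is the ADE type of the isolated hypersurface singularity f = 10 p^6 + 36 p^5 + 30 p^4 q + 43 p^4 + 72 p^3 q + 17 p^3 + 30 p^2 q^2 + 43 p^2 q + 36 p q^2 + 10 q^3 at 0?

D_{4}

The Hessian of f at 0 has rank 0. Corank 2; j^3 = (p + q)*(17*p^2 + 26*p*q + 10*q^2) splits into three distinct lines over C (the quadratic factor has nonzero discriminant), so D_4.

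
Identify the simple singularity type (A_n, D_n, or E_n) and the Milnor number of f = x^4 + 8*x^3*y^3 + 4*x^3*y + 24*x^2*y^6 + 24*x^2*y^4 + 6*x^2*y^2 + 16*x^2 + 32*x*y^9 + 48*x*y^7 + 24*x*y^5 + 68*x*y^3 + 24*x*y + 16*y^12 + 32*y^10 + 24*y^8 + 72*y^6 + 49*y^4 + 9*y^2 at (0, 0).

Type A3, Milnor number mu = 3.

The Hessian of f at 0 has rank 1. Corank 1: A-series; mu = 3 gives A_3.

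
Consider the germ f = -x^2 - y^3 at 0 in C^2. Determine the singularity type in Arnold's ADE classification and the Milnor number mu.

Type A_2, Milnor number mu = 2.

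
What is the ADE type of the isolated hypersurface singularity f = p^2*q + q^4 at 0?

The Hessian of f at 0 is [[0, 0], [0, 0]] with rank 0, so corank 2. A Groebner basis of the Jacobian ideal J(f) in C{p,q} is {p^3, p^2/4 + q^3, p*q}; counting standard monomials gives mu = 5. Corank 2; j^3 = p^2*q has shape L^2 M (L != M), so D-series; mu = 5 gives D_5.

D5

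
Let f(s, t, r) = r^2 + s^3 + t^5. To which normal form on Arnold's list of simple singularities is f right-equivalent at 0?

E_8

The Hessian of f at 0 is [[0, 0, 0], [0, 0, 0], [0, 0, 2]] with rank 1, so corank 2. A Groebner basis of the Jacobian ideal J(f) in C{s,t,r} is {t^4, s^2, r}; counting standard monomials gives mu = 8. Corank 2; j^3 = s^3 is a perfect cube, so E-series; the 5-jet and mu = 8 give E_8.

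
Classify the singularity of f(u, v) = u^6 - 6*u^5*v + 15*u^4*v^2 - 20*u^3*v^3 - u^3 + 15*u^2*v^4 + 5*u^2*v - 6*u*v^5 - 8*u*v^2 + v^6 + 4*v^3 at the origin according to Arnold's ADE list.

The Hessian of f at 0 has rank 0. Corank 2; j^3 = -(u - 2*v)^2*(u - v) has shape L^2 M (L != M), so D-series; mu = 7 gives D_7.

D_{7}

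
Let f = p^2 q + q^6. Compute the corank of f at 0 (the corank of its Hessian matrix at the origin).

2

The Hessian at 0 is [[0, 0], [0, 0]] of rank 0; hence corank 2.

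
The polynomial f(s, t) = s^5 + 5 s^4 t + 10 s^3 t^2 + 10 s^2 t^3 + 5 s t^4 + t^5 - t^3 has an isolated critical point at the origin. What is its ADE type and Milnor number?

The Hessian of f at 0 has rank 0. Corank 2; j^3 = -t^3 is a perfect cube, so E-series; the 5-jet and mu = 8 give E_8.

Type E_8, Milnor number mu = 8.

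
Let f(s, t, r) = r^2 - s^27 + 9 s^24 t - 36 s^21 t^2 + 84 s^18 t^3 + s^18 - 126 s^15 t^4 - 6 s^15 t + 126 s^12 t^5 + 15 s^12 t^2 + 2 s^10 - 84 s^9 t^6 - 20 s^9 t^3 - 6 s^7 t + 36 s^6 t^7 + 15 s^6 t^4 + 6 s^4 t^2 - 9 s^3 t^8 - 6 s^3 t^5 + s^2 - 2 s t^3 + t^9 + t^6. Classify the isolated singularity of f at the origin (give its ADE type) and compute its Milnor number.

Type A8, Milnor number mu = 8.

The Hessian of f at 0 has rank 2. Corank 1: A-series; mu = 8 gives A_8.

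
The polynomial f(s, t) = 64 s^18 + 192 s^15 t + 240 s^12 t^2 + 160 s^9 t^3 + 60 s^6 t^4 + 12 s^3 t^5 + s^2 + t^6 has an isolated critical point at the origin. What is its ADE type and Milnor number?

Type A_{5}, Milnor number mu = 5.

The Hessian of f at 0 is [[2, 0], [0, 0]] with rank 1, so corank 1. A Groebner basis of the Jacobian ideal J(f) in C{s,t} is {t^5, s}; counting standard monomials gives mu = 5. Corank 1: A-series; mu = 5 gives A_5.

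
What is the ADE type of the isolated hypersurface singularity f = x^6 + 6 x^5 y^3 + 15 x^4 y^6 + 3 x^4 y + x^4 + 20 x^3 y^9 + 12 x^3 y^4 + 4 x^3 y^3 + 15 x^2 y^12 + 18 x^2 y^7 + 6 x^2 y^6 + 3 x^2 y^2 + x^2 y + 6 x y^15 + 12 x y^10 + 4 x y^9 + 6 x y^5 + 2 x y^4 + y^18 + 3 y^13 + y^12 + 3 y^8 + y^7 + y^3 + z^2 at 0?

D_{4}

The Hessian of f at 0 is [[0, 0, 0], [0, 0, 0], [0, 0, 2]] with rank 1, so corank 2. A Groebner basis of the Jacobian ideal J(f) in C{x,y,z} is {y^3, x^2 + 3*y^2, x*y, z}; counting standard monomials gives mu = 4. Corank 2; j^3 = y*(x^2 + y^2) splits into three distinct lines over C (the quadratic factor has nonzero discriminant), so D_4.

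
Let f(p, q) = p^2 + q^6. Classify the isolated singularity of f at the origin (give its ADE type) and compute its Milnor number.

The Hessian of f at 0 has rank 1. Corank 1: A-series; mu = 5 gives A_5.

Type A5, Milnor number mu = 5.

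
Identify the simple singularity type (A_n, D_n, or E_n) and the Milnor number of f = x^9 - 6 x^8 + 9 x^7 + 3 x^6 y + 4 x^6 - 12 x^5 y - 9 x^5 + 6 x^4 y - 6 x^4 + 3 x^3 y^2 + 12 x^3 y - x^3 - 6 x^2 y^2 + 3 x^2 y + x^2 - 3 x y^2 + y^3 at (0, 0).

Type A_{2}, Milnor number mu = 2.

The Hessian of f at 0 has rank 1. Corank 1: A-series; mu = 2 gives A_2.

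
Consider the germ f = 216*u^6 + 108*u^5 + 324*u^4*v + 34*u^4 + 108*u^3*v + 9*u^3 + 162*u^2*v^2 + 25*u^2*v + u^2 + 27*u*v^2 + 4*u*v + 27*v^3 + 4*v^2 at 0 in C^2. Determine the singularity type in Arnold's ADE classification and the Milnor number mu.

The Hessian of f at 0 has rank 1. Corank 1: A-series; mu = 2 gives A_2.

Type A_2, Milnor number mu = 2.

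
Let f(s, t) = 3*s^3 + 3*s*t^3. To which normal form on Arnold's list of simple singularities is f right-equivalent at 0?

E_{7}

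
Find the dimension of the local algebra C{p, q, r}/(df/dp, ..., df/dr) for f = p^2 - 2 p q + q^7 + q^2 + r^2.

6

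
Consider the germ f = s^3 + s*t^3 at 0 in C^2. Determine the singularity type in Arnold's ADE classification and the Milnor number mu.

The Hessian of f at 0 has rank 0. Corank 2; j^3 = s^3 is a perfect cube, so E-series; the 4-jet and mu = 7 give E_7.

Type E_{7}, Milnor number mu = 7.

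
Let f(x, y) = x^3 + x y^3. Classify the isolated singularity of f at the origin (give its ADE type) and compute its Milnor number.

Type E7, Milnor number mu = 7.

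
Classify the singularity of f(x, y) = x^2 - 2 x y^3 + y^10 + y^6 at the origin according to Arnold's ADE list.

The Hessian of f at 0 has rank 1. Corank 1: A-series; mu = 9 gives A_9.

A9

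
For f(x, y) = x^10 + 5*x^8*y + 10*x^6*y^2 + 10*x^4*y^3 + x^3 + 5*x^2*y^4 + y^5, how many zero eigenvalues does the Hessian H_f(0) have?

Hessian at 0 has rank 0.

2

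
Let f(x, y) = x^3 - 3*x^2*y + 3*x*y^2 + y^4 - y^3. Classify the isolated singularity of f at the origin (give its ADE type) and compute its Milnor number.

The Hessian of f at 0 has rank 0. Corank 2; j^3 = (x - y)^3 is a perfect cube, so E-series; the 4-jet and mu = 6 give E_6.

Type E_6, Milnor number mu = 6.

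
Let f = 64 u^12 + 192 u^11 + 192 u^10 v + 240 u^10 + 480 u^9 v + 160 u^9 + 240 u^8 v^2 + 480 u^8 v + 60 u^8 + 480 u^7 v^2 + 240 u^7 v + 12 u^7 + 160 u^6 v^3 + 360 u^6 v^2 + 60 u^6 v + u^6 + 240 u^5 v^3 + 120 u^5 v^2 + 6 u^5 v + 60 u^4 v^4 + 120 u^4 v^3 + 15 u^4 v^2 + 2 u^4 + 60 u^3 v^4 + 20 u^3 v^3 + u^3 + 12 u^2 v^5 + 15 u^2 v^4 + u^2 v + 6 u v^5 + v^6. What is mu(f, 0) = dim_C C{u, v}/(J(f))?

7

The Hessian of f at 0 has rank 0. Corank 2; j^3 = u^2*(u + v) has shape L^2 M (L != M), so D-series; mu = 7 gives D_7.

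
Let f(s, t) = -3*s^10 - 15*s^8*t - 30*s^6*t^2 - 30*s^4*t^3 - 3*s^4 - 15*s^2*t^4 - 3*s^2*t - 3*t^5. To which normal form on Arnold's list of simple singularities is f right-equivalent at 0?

D_6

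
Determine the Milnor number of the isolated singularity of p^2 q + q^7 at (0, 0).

The Hessian of f at 0 has rank 0. Corank 2; j^3 = p^2*q has shape L^2 M (L != M), so D-series; mu = 8 gives D_8.

8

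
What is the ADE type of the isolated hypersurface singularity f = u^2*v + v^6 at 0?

The Hessian of f at 0 has rank 0. Corank 2; j^3 = u^2*v has shape L^2 M (L != M), so D-series; mu = 7 gives D_7.

D_7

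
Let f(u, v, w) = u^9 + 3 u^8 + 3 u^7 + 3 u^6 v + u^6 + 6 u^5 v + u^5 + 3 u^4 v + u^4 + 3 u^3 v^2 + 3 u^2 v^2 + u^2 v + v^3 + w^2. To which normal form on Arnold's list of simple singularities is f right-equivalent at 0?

D4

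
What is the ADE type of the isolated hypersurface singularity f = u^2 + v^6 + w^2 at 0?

A_{5}

The Hessian of f at 0 has rank 2. Corank 1: A-series; mu = 5 gives A_5.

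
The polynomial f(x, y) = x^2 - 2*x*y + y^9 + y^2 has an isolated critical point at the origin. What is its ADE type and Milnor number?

Type A8, Milnor number mu = 8.

The Hessian of f at 0 is [[2, -2], [-2, 2]] with rank 1, so corank 1. A Groebner basis of the Jacobian ideal J(f) in C{x,y} is {y^8, x - y}; counting standard monomials gives mu = 8. Corank 1: A-series; mu = 8 gives A_8.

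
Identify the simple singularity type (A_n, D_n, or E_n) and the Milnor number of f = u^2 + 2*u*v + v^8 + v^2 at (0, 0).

The Hessian of f at 0 is [[2, 2], [2, 2]] with rank 1, so corank 1. A Groebner basis of the Jacobian ideal J(f) in C{u,v} is {v^7, u + v}; counting standard monomials gives mu = 7. Corank 1: A-series; mu = 7 gives A_7.

Type A_{7}, Milnor number mu = 7.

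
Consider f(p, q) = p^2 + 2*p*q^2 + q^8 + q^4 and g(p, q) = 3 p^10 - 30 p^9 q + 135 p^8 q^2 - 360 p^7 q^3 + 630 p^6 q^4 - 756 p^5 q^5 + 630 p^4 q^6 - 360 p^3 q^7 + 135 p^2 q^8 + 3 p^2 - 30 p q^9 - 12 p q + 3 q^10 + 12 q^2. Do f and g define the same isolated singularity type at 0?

The Hessian of f at 0 is [[2, 0], [0, 0]] with rank 1, so corank 1. A Groebner basis of the Jacobian ideal J(f) in C{p,q} is {p^4, p^3*q, p + q^2}; counting standard monomials gives mu = 7. Corank 1: A-series; mu = 7 gives A_7. The Hessian of g at 0 is [[6, -12], [-12, 24]] with rank 1, so corank 1. A Groebner basis of the Jacobian ideal J(g) in C{p,q} is {q^9, p - 2*q}; counting standard monomials gives mu = 9. Corank 1: A-series; mu = 9 gives A_9. f is A_7 but g is A_9, hence not right-equivalent.

No.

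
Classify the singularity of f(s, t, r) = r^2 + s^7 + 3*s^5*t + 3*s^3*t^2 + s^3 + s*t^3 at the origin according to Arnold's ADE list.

E7

The Hessian of f at 0 has rank 1. Corank 2; j^3 = s^3 is a perfect cube, so E-series; the 4-jet and mu = 7 give E_7.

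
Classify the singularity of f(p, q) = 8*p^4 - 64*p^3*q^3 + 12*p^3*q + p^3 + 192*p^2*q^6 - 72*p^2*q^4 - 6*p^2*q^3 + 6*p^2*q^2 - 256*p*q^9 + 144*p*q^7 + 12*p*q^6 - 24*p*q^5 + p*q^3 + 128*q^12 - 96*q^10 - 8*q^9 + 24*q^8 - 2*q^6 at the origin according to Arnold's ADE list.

The Hessian of f at 0 has rank 0. Corank 2; j^3 = p^3 is a perfect cube, so E-series; the 4-jet and mu = 7 give E_7.

E_{7}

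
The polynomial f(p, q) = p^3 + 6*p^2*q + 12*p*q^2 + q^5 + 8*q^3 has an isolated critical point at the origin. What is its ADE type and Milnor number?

Type E_{8}, Milnor number mu = 8.

The Hessian of f at 0 is [[0, 0], [0, 0]] with rank 0, so corank 2. A Groebner basis of the Jacobian ideal J(f) in C{p,q} is {q^4, p^2 + 4*p*q + 4*q^2}; counting standard monomials gives mu = 8. Corank 2; j^3 = (p + 2*q)^3 is a perfect cube, so E-series; the 5-jet and mu = 8 give E_8.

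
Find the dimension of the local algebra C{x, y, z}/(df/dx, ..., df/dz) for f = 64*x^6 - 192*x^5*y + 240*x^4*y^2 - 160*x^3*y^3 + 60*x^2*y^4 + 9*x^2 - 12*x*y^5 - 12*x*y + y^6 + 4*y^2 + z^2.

The Hessian of f at 0 is [[18, -12, 0], [-12, 8, 0], [0, 0, 2]] with rank 2, so corank 1. A Groebner basis of the Jacobian ideal J(f) in C{x,y,z} is {y^5, x - 2*y/3, z}; counting standard monomials gives mu = 5. Corank 1: A-series; mu = 5 gives A_5.

5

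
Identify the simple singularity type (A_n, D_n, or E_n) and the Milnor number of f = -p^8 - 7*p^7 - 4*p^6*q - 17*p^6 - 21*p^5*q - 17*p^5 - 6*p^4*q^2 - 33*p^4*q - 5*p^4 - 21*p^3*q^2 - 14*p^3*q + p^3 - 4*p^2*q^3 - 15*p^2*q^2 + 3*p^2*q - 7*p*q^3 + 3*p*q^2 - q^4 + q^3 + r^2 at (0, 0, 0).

Type E_{7}, Milnor number mu = 7.

The Hessian of f at 0 has rank 1. Corank 2; j^3 = (p + q)^3 is a perfect cube, so E-series; the 4-jet and mu = 7 give E_7.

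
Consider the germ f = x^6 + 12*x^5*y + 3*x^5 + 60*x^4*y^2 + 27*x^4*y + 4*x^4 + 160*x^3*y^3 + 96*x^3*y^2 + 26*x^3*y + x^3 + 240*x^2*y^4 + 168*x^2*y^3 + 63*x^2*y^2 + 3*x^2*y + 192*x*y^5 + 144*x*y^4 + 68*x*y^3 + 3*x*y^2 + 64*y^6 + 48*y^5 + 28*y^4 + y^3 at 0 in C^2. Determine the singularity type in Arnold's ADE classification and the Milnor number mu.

Type E_6, Milnor number mu = 6.

The Hessian of f at 0 is [[0, 0], [0, 0]] with rank 0, so corank 2. A Groebner basis of the Jacobian ideal J(f) in C{x,y} is {x^3 + 3*x^2 + 6*x*y + 3*y^2, x^2*y - 5*x^2/2 - 5*x*y - 5*y^2/2, 2*x^2 + x*y^2 + 4*x*y + 2*y^2, -3*x^2/2 - 3*x*y + y^3 - 3*y^2/2}; counting standard monomials gives mu = 6. Corank 2; j^3 = (x + y)^3 is a perfect cube, so E-series; the 4-jet and mu = 6 give E_6.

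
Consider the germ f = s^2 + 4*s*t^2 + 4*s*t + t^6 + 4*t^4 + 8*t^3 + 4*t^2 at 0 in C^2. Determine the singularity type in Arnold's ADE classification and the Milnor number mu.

The Hessian of f at 0 is [[2, 4], [4, 8]] with rank 1, so corank 1. A Groebner basis of the Jacobian ideal J(f) in C{s,t} is {s^3 + 6*s^2 + 20*s*t - 8*s - 16*t, s^2*t - 2*s^2 - 6*s*t + 2*s + 4*t, s/2 + t^2 + t}; counting standard monomials gives mu = 5. Corank 1: A-series; mu = 5 gives A_5.

Type A_{5}, Milnor number mu = 5.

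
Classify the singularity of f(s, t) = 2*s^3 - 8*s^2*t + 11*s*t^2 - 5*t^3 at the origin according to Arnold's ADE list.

D_4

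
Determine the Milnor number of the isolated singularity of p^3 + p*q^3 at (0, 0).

7

The Hessian of f at 0 is [[0, 0], [0, 0]] with rank 0, so corank 2. A Groebner basis of the Jacobian ideal J(f) in C{p,q} is {p^3, p*q^2, 3*p^2 + q^3}; counting standard monomials gives mu = 7. Corank 2; j^3 = p^3 is a perfect cube, so E-series; the 4-jet and mu = 7 give E_7.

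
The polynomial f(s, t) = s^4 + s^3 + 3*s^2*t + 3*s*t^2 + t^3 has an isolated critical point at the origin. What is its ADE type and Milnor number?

Type E_{6}, Milnor number mu = 6.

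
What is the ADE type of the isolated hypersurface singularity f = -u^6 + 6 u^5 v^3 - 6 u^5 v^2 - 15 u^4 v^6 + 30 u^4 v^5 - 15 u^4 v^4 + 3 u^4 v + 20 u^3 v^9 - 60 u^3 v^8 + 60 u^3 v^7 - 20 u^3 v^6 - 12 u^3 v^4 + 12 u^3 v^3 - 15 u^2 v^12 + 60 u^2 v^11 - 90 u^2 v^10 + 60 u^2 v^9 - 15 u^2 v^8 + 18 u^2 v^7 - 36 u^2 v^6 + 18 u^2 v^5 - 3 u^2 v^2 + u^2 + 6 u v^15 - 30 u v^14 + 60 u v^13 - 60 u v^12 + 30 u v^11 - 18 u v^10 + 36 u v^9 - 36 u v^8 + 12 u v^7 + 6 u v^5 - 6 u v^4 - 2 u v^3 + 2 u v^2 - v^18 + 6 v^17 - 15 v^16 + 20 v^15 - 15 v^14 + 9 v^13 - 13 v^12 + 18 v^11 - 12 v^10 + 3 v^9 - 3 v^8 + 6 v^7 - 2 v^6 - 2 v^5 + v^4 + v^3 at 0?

A2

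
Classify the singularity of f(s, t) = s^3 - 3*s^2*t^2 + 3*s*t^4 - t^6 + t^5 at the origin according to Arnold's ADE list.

E8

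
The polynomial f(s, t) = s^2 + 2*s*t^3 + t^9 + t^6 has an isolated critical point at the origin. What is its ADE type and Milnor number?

The Hessian of f at 0 has rank 1. Corank 1: A-series; mu = 8 gives A_8.

Type A_8, Milnor number mu = 8.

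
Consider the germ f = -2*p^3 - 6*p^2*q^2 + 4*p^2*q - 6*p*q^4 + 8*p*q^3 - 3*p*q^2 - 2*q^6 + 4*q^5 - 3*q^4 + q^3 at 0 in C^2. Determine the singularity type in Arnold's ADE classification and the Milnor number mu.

Type D4, Milnor number mu = 4.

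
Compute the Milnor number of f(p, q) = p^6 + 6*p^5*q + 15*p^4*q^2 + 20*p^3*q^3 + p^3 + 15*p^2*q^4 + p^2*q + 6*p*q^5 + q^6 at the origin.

7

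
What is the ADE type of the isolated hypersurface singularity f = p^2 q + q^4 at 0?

D_{5}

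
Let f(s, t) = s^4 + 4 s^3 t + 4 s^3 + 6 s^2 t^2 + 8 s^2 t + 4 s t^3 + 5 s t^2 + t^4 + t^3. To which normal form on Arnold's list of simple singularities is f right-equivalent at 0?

D_{5}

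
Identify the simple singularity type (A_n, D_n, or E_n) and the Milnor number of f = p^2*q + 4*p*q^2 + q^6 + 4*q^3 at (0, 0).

Type D7, Milnor number mu = 7.

The Hessian of f at 0 has rank 0. Corank 2; j^3 = q*(p + 2*q)^2 has shape L^2 M (L != M), so D-series; mu = 7 gives D_7.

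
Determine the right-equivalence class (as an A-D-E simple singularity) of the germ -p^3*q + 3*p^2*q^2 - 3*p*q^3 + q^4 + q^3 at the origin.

E_7

The Hessian of f at 0 has rank 0. Corank 2; j^3 = q^3 is a perfect cube, so E-series; the 4-jet and mu = 7 give E_7.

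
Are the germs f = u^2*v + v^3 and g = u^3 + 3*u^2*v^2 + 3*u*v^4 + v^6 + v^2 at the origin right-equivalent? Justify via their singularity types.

The Hessian of f at 0 is [[0, 0], [0, 0]] with rank 0, so corank 2. A Groebner basis of the Jacobian ideal J(f) in C{u,v} is {v^3, u^2 + 3*v^2, u*v}; counting standard monomials gives mu = 4. Corank 2; j^3 = v*(u^2 + v^2) splits into three distinct lines over C (the quadratic factor has nonzero discriminant), so D_4. The Hessian of g at 0 is [[0, 0], [0, 2]] with rank 1, so corank 1. A Groebner basis of the Jacobian ideal J(g) in C{u,v} is {u^2, v}; counting standard monomials gives mu = 2. Corank 1: A-series; mu = 2 gives A_2. f is D_4 but g is A_2, hence not right-equivalent.

No.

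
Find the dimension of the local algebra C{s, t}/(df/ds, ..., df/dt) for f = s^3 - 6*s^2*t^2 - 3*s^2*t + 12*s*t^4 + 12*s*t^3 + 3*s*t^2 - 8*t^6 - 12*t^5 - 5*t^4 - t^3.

The Hessian of f at 0 is [[0, 0], [0, 0]] with rank 0, so corank 2. A Groebner basis of the Jacobian ideal J(f) in C{s,t} is {s^3 - 3*s^2/4 + 3*s*t/2 - 3*t^2/4, s^2*t - s^2/2 + s*t - t^2/2, -s^2/4 + s*t^2 + s*t/2 - t^2/4, t^3}; counting standard monomials gives mu = 6. Corank 2; j^3 = (s - t)^3 is a perfect cube, so E-series; the 4-jet and mu = 6 give E_6.

6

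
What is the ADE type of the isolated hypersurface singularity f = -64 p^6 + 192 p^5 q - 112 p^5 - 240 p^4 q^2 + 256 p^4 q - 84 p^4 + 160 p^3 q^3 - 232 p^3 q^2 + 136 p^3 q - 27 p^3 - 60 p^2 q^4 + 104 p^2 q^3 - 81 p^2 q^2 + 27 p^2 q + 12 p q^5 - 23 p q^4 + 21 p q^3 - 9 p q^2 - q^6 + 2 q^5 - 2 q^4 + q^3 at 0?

E7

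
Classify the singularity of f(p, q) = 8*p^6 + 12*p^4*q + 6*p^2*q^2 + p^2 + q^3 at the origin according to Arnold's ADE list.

A_{2}

The Hessian of f at 0 has rank 1. Corank 1: A-series; mu = 2 gives A_2.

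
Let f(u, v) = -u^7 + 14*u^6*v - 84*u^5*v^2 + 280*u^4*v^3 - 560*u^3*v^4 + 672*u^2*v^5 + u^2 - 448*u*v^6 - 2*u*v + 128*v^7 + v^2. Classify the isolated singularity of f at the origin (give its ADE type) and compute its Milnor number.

Type A_6, Milnor number mu = 6.

The Hessian of f at 0 is [[2, -2], [-2, 2]] with rank 1, so corank 1. A Groebner basis of the Jacobian ideal J(f) in C{u,v} is {v^6, u - v}; counting standard monomials gives mu = 6. Corank 1: A-series; mu = 6 gives A_6.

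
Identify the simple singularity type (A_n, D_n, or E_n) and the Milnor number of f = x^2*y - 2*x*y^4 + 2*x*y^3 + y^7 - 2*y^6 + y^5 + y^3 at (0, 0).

Type D_{4}, Milnor number mu = 4.

The Hessian of f at 0 has rank 0. Corank 2; j^3 = y*(x^2 + y^2) splits into three distinct lines over C (the quadratic factor has nonzero discriminant), so D_4.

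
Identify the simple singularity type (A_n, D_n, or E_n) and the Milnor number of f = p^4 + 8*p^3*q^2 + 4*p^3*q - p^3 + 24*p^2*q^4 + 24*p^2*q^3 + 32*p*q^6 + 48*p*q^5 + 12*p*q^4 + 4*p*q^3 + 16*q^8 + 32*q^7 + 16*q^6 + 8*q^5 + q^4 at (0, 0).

Type E_{6}, Milnor number mu = 6.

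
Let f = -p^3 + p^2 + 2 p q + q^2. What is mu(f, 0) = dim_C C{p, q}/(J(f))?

2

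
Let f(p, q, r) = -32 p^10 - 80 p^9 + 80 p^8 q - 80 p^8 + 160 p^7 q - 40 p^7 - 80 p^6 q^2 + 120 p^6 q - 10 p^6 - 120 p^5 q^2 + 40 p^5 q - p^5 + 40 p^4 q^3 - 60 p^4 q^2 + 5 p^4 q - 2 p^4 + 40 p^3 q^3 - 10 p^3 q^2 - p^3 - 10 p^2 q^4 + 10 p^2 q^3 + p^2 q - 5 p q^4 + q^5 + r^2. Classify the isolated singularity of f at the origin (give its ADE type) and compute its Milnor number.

Type D_6, Milnor number mu = 6.

The Hessian of f at 0 has rank 1. Corank 2; j^3 = -p^2*(p - q) has shape L^2 M (L != M), so D-series; mu = 6 gives D_6.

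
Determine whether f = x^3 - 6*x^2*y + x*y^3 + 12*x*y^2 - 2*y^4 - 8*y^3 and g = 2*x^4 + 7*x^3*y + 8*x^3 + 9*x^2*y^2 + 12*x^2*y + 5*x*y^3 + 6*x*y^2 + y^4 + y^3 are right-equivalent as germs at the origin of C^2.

The Hessian of f at 0 has rank 0. Corank 2; j^3 = (x - 2*y)^3 is a perfect cube, so E-series; the 4-jet and mu = 7 give E_7. The Hessian of g at 0 has rank 0. Corank 2; j^3 = (2*x + y)^3 is a perfect cube, so E-series; the 4-jet and mu = 7 give E_7. Both have type E_7, hence right-equivalent.

Yes.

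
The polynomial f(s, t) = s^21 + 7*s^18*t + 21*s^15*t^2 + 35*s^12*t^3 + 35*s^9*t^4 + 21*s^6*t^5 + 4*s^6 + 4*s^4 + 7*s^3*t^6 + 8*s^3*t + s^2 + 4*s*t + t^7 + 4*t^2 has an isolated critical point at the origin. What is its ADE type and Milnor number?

Type A_{6}, Milnor number mu = 6.

The Hessian of f at 0 has rank 1. Corank 1: A-series; mu = 6 gives A_6.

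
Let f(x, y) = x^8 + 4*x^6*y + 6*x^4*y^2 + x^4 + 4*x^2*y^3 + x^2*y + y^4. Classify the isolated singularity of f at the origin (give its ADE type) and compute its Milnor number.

Type D_5, Milnor number mu = 5.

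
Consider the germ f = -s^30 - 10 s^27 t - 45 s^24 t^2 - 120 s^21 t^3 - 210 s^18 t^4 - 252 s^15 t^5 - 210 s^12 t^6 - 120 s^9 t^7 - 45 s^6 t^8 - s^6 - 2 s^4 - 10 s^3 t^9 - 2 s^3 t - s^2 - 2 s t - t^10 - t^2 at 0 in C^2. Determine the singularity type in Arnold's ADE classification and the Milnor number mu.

Type A_9, Milnor number mu = 9.

The Hessian of f at 0 has rank 1. Corank 1: A-series; mu = 9 gives A_9.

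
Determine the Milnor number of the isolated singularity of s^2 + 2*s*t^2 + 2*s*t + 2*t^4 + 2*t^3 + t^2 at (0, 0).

3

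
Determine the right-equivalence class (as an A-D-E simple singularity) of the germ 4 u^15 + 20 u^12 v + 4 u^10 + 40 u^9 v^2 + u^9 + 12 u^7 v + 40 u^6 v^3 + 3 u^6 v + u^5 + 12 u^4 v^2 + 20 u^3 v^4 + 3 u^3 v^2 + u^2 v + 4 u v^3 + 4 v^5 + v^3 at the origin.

D_{4}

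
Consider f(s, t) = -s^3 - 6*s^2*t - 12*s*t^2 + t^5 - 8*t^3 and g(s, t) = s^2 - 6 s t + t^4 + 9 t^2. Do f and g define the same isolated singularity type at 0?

No.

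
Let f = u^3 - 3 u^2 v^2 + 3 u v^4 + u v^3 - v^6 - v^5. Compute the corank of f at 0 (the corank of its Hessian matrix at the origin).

2

The Hessian at 0 is [[0, 0], [0, 0]] of rank 0; hence corank 2.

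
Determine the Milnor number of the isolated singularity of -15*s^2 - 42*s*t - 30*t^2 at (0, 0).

1

The Hessian of f at 0 has rank 2. Corank 0: nondegenerate Morse point, so A_1.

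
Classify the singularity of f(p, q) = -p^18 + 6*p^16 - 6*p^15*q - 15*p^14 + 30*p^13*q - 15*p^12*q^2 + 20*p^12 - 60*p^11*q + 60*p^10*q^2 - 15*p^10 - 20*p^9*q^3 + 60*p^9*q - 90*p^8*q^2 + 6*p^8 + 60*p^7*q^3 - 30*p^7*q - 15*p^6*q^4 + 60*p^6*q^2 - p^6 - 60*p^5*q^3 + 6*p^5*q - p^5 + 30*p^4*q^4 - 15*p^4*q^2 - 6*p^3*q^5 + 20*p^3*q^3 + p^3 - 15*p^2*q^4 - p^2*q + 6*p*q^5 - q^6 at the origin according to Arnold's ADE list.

The Hessian of f at 0 has rank 0. Corank 2; j^3 = p^2*(p - q) has shape L^2 M (L != M), so D-series; mu = 7 gives D_7.

D_7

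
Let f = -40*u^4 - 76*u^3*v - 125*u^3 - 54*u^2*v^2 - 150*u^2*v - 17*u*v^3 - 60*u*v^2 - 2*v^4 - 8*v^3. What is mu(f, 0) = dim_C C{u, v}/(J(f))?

7

The Hessian of f at 0 is [[0, 0], [0, 0]] with rank 0, so corank 2. A Groebner basis of the Jacobian ideal J(f) in C{u,v} is {1171875*u^2/4 + 234375*u*v + v^4 + 125*v^3/4 + 46875*v^2, u^3 + 675*u^2/2 + 270*u*v + v^3/10 + 54*v^2, u^2*v - 2125*u^2/4 - 425*u*v - 13*v^3/60 - 85*v^2, 625*u^2 + u*v^2 + 500*u*v + 7*v^3/15 + 100*v^2}; counting standard monomials gives mu = 7. Corank 2; j^3 = -(5*u + 2*v)^3 is a perfect cube, so E-series; the 4-jet and mu = 7 give E_7.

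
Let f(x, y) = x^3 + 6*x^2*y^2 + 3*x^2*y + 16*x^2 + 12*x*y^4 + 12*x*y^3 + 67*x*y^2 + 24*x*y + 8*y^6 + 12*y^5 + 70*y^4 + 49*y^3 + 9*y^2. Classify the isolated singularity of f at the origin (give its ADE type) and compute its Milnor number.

Type A_2, Milnor number mu = 2.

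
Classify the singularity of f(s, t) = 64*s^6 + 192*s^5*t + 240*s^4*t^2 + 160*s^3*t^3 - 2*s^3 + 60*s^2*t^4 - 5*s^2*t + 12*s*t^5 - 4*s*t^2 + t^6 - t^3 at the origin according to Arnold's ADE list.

The Hessian of f at 0 is [[0, 0], [0, 0]] with rank 0, so corank 2. A Groebner basis of the Jacobian ideal J(f) in C{s,t} is {s*t/12 + t^5 + t^2/12, s*t^2 + t^3, s^2 + 3*s*t/2 + t^2/2}; counting standard monomials gives mu = 7. Corank 2; j^3 = -(s + t)^2*(2*s + t) has shape L^2 M (L != M), so D-series; mu = 7 gives D_7.

D_{7}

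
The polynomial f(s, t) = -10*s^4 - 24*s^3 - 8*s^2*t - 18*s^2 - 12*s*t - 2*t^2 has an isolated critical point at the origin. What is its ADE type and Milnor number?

Type A_3, Milnor number mu = 3.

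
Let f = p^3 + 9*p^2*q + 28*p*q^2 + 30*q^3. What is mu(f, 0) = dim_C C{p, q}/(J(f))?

The Hessian of f at 0 is [[0, 0], [0, 0]] with rank 0, so corank 2. A Groebner basis of the Jacobian ideal J(f) in C{p,q} is {q^3, p^2 - 26*q^2/3, p*q + 3*q^2}; counting standard monomials gives mu = 4. Corank 2; j^3 = (p + 3*q)*(p^2 + 6*p*q + 10*q^2) splits into three distinct lines over C (the quadratic factor has nonzero discriminant), so D_4.

4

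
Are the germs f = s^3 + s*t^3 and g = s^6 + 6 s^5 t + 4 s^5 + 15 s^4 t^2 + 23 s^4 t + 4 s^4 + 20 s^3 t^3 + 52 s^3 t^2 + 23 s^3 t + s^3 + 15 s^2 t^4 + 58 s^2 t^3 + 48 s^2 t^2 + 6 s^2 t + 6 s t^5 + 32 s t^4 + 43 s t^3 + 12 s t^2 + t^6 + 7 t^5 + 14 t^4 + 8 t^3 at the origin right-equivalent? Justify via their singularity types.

The Hessian of f at 0 is [[0, 0], [0, 0]] with rank 0, so corank 2. A Groebner basis of the Jacobian ideal J(f) in C{s,t} is {s^3, s*t^2, 3*s^2 + t^3}; counting standard monomials gives mu = 7. Corank 2; j^3 = s^3 is a perfect cube, so E-series; the 4-jet and mu = 7 give E_7. The Hessian of g at 0 is [[0, 0], [0, 0]] with rank 0, so corank 2. A Groebner basis of the Jacobian ideal J(g) in C{s,t} is {-3*s^2/5 - 12*s*t/5 + t^4 + t^3/5 - 12*t^2/5, s^3 + 18*s^2/5 + 72*s*t/5 + 34*t^3/5 + 72*t^2/5, s^2*t - s^2 - 4*s*t - 11*t^3/3 - 4*t^2, s^2/5 + s*t^2 + 4*s*t/5 + 29*t^3/15 + 4*t^2/5}; counting standard monomials gives mu = 7. Corank 2; j^3 = (s + 2*t)^3 is a perfect cube, so E-series; the 4-jet and mu = 7 give E_7. Both have type E_7, hence right-equivalent.

Yes.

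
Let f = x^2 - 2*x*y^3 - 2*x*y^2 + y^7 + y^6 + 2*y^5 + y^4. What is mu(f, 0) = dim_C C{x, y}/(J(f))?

The Hessian of f at 0 is [[2, 0], [0, 0]] with rank 1, so corank 1. A Groebner basis of the Jacobian ideal J(f) in C{x,y} is {x^3, x^2*y - x^2/2 + x*y/2 - x/2 + y^2/2, -x^2/2 + x*y^2 - x*y/2 + x/2 - y^2/2, -x + y^3 + y^2}; counting standard monomials gives mu = 6. Corank 1: A-series; mu = 6 gives A_6.

6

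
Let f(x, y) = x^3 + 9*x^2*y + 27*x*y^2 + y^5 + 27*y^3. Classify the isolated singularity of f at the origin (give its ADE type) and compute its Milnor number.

Type E8, Milnor number mu = 8.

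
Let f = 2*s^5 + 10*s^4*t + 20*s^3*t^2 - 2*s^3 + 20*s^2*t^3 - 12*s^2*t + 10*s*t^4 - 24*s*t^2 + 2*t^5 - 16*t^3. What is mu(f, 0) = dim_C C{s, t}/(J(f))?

8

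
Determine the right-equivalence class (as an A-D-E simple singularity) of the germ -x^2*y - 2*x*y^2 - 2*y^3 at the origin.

D_4

The Hessian of f at 0 has rank 0. Corank 2; j^3 = -y*(x^2 + 2*x*y + 2*y^2) splits into three distinct lines over C (the quadratic factor has nonzero discriminant), so D_4.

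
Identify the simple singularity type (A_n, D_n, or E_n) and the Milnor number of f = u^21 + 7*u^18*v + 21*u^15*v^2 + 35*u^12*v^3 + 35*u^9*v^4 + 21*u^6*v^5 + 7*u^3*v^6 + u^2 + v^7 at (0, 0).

The Hessian of f at 0 has rank 1. Corank 1: A-series; mu = 6 gives A_6.

Type A_6, Milnor number mu = 6.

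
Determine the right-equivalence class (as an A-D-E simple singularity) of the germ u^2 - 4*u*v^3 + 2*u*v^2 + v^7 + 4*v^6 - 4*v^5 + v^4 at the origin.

The Hessian of f at 0 is [[2, 0], [0, 0]] with rank 1, so corank 1. A Groebner basis of the Jacobian ideal J(f) in C{u,v} is {u^3, u^2*v + u^2/4 - u*v/8 - u/16 - v^2/16, u^2/2 + u*v^2 + u*v/4 + u/8 + v^2/8, -u/2 + v^3 - v^2/2}; counting standard monomials gives mu = 6. Corank 1: A-series; mu = 6 gives A_6.

A6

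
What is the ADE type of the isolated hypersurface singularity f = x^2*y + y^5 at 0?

D_6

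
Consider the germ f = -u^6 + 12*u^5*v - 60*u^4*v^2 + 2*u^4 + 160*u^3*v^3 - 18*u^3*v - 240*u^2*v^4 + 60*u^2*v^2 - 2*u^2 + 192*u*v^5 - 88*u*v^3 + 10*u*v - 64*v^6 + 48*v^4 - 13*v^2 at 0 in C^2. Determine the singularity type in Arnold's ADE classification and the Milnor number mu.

Type A_{1}, Milnor number mu = 1.

The Hessian of f at 0 has rank 2. Corank 0: nondegenerate Morse point, so A_1.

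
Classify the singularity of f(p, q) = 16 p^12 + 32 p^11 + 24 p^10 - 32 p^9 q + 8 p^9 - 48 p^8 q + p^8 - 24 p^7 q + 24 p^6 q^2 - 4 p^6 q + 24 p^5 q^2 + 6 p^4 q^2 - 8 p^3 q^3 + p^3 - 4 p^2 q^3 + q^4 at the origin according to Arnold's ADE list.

E_6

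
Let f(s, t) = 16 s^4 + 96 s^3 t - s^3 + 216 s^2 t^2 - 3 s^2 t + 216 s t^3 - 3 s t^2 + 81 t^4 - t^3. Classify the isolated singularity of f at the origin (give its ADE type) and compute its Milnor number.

Type E_{6}, Milnor number mu = 6.

The Hessian of f at 0 has rank 0. Corank 2; j^3 = -(s + t)^3 is a perfect cube, so E-series; the 4-jet and mu = 6 give E_6.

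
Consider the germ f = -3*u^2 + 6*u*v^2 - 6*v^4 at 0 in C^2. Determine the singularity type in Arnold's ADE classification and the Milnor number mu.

Type A_3, Milnor number mu = 3.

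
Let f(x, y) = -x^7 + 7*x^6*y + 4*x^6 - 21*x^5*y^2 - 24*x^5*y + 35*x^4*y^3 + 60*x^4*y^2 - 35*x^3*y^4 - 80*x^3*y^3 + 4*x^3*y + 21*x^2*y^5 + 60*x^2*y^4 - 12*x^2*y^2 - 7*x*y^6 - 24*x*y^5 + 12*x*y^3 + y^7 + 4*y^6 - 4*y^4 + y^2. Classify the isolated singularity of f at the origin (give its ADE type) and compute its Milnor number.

Type A_{6}, Milnor number mu = 6.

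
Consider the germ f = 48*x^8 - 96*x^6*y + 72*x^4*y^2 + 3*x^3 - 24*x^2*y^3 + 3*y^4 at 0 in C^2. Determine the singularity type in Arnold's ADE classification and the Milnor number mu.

The Hessian of f at 0 has rank 0. Corank 2; j^3 = 3*x^3 is a perfect cube, so E-series; the 4-jet and mu = 6 give E_6.

Type E_{6}, Milnor number mu = 6.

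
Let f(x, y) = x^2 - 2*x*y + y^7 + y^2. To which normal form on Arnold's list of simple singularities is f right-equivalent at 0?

The Hessian of f at 0 has rank 1. Corank 1: A-series; mu = 6 gives A_6.

A_{6}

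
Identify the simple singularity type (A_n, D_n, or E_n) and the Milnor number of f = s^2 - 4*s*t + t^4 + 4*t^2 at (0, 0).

Type A_3, Milnor number mu = 3.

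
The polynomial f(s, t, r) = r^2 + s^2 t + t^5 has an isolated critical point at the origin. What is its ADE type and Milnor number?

Type D_6, Milnor number mu = 6.

The Hessian of f at 0 has rank 1. Corank 2; j^3 = s^2*t has shape L^2 M (L != M), so D-series; mu = 6 gives D_6.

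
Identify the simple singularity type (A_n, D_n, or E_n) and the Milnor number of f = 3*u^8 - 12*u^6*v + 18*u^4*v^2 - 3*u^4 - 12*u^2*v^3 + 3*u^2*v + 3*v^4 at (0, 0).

Type D_5, Milnor number mu = 5.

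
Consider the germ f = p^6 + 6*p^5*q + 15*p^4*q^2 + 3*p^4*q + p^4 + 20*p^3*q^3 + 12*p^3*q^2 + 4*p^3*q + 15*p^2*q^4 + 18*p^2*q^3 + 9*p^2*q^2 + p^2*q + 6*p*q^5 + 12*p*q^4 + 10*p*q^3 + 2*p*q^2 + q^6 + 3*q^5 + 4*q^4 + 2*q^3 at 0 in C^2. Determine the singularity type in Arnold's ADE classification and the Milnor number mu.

The Hessian of f at 0 has rank 0. Corank 2; j^3 = q*(p^2 + 2*p*q + 2*q^2) splits into three distinct lines over C (the quadratic factor has nonzero discriminant), so D_4.

Type D_{4}, Milnor number mu = 4.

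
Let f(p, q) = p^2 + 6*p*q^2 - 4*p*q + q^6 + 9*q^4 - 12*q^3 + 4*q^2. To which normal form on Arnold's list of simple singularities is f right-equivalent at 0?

A_{5}

The Hessian of f at 0 is [[2, -4], [-4, 8]] with rank 1, so corank 1. A Groebner basis of the Jacobian ideal J(f) in C{p,q} is {p^3 + 4*p^2 - 40*p*q/3 - 32*p/9 + 64*q/9, p^2*q + 4*p^2/3 - 4*p*q - 8*p/9 + 16*q/9, p/3 + q^2 - 2*q/3}; counting standard monomials gives mu = 5. Corank 1: A-series; mu = 5 gives A_5.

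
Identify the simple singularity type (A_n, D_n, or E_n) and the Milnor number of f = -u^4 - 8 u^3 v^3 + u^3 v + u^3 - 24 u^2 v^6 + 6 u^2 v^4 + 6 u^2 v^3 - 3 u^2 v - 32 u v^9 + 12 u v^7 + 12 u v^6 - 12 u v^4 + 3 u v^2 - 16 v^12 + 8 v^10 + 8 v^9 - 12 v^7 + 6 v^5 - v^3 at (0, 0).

Type E_7, Milnor number mu = 7.

The Hessian of f at 0 is [[0, 0], [0, 0]] with rank 0, so corank 2. A Groebner basis of the Jacobian ideal J(f) in C{u,v} is {3*u^2 - 6*u*v + v^4 - v^3 + 3*v^2, u^3 - 3*u^2 + 6*u*v - 3*v^2, u^2*v - 3*u^2 + 6*u*v - 3*v^2, -2*u^2 + u*v^2 + 4*u*v - v^3/3 - 2*v^2}; counting standard monomials gives mu = 7. Corank 2; j^3 = (u - v)^3 is a perfect cube, so E-series; the 4-jet and mu = 7 give E_7.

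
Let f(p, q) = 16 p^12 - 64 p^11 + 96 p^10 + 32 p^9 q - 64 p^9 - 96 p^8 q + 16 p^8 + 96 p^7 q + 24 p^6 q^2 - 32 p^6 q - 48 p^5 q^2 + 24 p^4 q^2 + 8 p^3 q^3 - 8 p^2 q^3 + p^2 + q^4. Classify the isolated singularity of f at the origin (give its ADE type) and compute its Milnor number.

The Hessian of f at 0 is [[2, 0], [0, 0]] with rank 1, so corank 1. A Groebner basis of the Jacobian ideal J(f) in C{p,q} is {q^3, p}; counting standard monomials gives mu = 3. Corank 1: A-series; mu = 3 gives A_3.

Type A3, Milnor number mu = 3.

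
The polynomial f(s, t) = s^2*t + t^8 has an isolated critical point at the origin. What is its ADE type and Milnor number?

Type D9, Milnor number mu = 9.

The Hessian of f at 0 is [[0, 0], [0, 0]] with rank 0, so corank 2. A Groebner basis of the Jacobian ideal J(f) in C{s,t} is {s^2/8 + t^7, s^3, s*t}; counting standard monomials gives mu = 9. Corank 2; j^3 = s^2*t has shape L^2 M (L != M), so D-series; mu = 9 gives D_9.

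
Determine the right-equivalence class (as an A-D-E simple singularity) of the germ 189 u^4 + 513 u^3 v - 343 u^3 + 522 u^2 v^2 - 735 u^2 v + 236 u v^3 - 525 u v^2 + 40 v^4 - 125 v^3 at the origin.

E7

The Hessian of f at 0 is [[0, 0], [0, 0]] with rank 0, so corank 2. A Groebner basis of the Jacobian ideal J(f) in C{u,v} is {5764801*u^2/3 + 8235430*u*v/3 + v^4 + 343*v^3/9 + 2941225*v^2/3, u^3 - 7105*u^2/3 - 10150*u*v/3 + 20*v^3/63 - 3625*v^2/3, u^2*v + 20237*u^2/9 + 28910*u*v/9 - 88*v^3/189 + 10325*v^2/9, -4802*u^2/3 + u*v^2 - 6860*u*v/3 + 43*v^3/63 - 2450*v^2/3}; counting standard monomials gives mu = 7. Corank 2; j^3 = -(7*u + 5*v)^3 is a perfect cube, so E-series; the 4-jet and mu = 7 give E_7.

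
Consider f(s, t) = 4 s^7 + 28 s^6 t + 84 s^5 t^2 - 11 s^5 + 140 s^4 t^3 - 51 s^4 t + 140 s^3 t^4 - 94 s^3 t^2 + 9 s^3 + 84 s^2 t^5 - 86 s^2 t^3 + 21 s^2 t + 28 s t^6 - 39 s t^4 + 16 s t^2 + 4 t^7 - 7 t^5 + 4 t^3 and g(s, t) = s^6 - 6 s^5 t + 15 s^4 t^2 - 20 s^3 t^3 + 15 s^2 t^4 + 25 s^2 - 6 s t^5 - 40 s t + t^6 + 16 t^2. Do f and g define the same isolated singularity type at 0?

No.

The Hessian of f at 0 has rank 0. Corank 2; j^3 = (s + t)*(3*s + 2*t)^2 has shape L^2 M (L != M), so D-series; mu = 6 gives D_6. The Hessian of g at 0 has rank 1. Corank 1: A-series; mu = 5 gives A_5. f is D_6 but g is A_5, hence not right-equivalent.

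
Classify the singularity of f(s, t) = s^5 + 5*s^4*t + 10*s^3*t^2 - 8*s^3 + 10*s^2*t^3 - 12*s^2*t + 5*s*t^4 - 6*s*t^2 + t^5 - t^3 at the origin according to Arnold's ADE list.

E8

The Hessian of f at 0 is [[0, 0], [0, 0]] with rank 0, so corank 2. A Groebner basis of the Jacobian ideal J(f) in C{s,t} is {t^5, s*t^3 + 5*t^4/8, s^2 + s*t + t^2/4}; counting standard monomials gives mu = 8. Corank 2; j^3 = -(2*s + t)^3 is a perfect cube, so E-series; the 5-jet and mu = 8 give E_8.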